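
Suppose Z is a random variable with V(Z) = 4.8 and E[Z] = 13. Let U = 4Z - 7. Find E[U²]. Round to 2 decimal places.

E[4Z - 7] = 4·13 − 7 = 45
V(4Z - 7) = (4)²·4.8 = 76.8
E[U²] = V(U) + (E[U])² = 76.8 + (45)² = 2101.8

2101.80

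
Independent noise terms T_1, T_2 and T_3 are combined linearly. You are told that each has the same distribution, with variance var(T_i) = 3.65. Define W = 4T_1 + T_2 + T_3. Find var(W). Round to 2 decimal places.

65.70

By independence, var(W) = (4)²var(T_1) + (1)²var(T_2) + (1)²var(T_3)
= (4)²·3.65 + (1)²·3.65 + (1)²·3.65 = 65.7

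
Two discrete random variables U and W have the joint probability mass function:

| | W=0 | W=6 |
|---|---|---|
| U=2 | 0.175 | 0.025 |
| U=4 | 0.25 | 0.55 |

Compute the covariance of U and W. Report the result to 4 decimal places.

1.0800

E[U] = 3.6,  E[W] = 3.45
E[UW] = 13.5
cov(U,W) = E[UW] − E[U]E[W] = 13.5 − (3.6)(3.45) = 1.08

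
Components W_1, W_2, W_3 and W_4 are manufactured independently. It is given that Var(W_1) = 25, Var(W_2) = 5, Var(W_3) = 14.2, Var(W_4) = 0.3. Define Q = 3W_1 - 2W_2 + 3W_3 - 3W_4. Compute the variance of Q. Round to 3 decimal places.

By independence, Var(Q) = (3)²Var(W_1) + (-2)²Var(W_2) + (3)²Var(W_3) + (-3)²Var(W_4)
= (3)²·25 + (-2)²·5 + (3)²·14.2 + (-3)²·0.3 = 375.5

375.500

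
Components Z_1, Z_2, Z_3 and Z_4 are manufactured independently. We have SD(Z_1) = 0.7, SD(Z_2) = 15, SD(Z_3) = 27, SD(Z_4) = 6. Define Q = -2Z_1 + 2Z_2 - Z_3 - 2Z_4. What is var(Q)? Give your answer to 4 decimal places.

var(Z_1) = 0.49, var(Z_2) = 225, var(Z_3) = 729, var(Z_4) = 36
By independence, var(Q) = (-2)²var(Z_1) + (2)²var(Z_2) + (-1)²var(Z_3) + (-2)²var(Z_4)
= (-2)²·0.49 + (2)²·225 + (-1)²·729 + (-2)²·36 = 1774.96

1774.9600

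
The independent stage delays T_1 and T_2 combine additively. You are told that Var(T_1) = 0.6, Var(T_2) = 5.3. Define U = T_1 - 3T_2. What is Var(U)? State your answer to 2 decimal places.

By independence, Var(U) = (1)²Var(T_1) + (-3)²Var(T_2)
= (1)²·0.6 + (-3)²·5.3 = 48.3

48.30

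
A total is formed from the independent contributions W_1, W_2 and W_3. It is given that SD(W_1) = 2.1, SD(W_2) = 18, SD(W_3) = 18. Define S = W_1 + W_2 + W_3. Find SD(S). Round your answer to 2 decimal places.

Var(W_1) = 4.41, Var(W_2) = 324, Var(W_3) = 324
By independence, Var(S) = (1)²Var(W_1) + (1)²Var(W_2) + (1)²Var(W_3)
= (1)²·4.41 + (1)²·324 + (1)²·324 = 652.41
SD(S) = √652.41 ≈ 25.54

25.54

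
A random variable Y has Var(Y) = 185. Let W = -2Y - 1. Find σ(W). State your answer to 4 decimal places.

Var(-2Y - 1) = (-2)²·185 = 740
σ(W) = √740 ≈ 27.2029

27.2029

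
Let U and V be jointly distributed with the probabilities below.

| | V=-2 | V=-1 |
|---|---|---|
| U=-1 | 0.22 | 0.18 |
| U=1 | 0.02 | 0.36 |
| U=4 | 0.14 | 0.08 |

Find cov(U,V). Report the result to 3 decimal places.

-0.033

E[U] = 0.86,  E[V] = -1.38
E[UV] = -1.22
cov(U,V) = E[UV] − E[U]E[V] = -1.22 − (0.86)(-1.38) = -0.0332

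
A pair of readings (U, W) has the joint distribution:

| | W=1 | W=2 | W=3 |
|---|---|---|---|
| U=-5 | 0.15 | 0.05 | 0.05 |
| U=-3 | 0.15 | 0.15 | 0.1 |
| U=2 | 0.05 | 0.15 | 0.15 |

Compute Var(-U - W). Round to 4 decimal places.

10.3600

E[U] = -1.75,  E[W] = 1.95,  E[UW] = -2.65
Var(U) = 11.25 − (-1.75)² = 8.1875;  Var(W) = 4.45 − (1.95)² = 0.6475
Cov(U,W) = -2.65 − (-1.75)(1.95) = 0.7625
Var(-U - W) = (-1)²·8.1875 + (-1)²·0.6475 + 2·(-1)·(-1)·0.7625 = 10.36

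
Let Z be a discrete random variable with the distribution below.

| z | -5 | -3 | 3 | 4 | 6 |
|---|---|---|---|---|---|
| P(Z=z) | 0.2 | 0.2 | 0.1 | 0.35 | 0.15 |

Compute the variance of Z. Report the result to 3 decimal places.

17.700

E[Z] = (-5)(0.2) + (-3)(0.2) + (3)(0.1) + (4)(0.35) + (6)(0.15) = 1
E[Z²] = (-5)²(0.2) + (-3)²(0.2) + (3)²(0.1) + (4)²(0.35) + (6)²(0.15) = 18.7
V(Z) = E[Z²] − (E[Z])² = 18.7 − (1)² = 17.7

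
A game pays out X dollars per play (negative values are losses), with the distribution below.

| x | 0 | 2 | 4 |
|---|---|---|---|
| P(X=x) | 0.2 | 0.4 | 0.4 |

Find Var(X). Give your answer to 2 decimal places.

2.24

E[X] = (0)(0.2) + (2)(0.4) + (4)(0.4) = 2.4
E[X²] = (0)²(0.2) + (2)²(0.4) + (4)²(0.4) = 8
Var(X) = E[X²] − (E[X])² = 8 − (2.4)² = 2.24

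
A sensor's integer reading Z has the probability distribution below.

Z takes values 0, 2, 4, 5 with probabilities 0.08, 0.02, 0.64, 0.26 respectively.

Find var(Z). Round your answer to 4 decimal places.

E[Z] = (0)(0.08) + (2)(0.02) + (4)(0.64) + (5)(0.26) = 3.9
E[Z²] = (0)²(0.08) + (2)²(0.02) + (4)²(0.64) + (5)²(0.26) = 16.82
var(Z) = E[Z²] − (E[Z])² = 16.82 − (3.9)² = 1.61

1.6100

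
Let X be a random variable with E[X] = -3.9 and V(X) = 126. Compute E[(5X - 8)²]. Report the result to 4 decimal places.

E[5X - 8] = 5·-3.9 − 8 = -27.5
V(5X - 8) = (5)²·126 = 3150
E[(5X - 8)²] = V((5X - 8)) + (E[(5X - 8)])² = 3150 + (-27.5)² = 3906.25

3906.2500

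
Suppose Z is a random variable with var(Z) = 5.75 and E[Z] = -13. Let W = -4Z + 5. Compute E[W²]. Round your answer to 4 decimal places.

3341.0000

E[-4Z + 5] = -4·-13 + 5 = 57
var(-4Z + 5) = (-4)²·5.75 = 92
E[W²] = var(W) + (E[W])² = 92 + (57)² = 3341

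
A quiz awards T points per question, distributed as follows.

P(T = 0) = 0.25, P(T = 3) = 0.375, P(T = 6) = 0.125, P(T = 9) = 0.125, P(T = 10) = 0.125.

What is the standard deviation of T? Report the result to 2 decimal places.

E[T] = (0)(0.25) + (3)(0.375) + (6)(0.125) + (9)(0.125) + (10)(0.125) = 4.25
E[T²] = (0)²(0.25) + (3)²(0.375) + (6)²(0.125) + (9)²(0.125) + (10)²(0.125) = 30.5
var(T) = E[T²] − (E[T])² = 30.5 − (4.25)² = 12.4375
sd(T) = √12.4375 ≈ 3.53

3.53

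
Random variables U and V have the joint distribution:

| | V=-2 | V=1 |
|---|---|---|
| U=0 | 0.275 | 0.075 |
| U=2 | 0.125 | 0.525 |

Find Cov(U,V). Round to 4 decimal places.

E[U] = 1.3,  E[V] = -0.2
E[UV] = 0.55
Cov(U,V) = E[UV] − E[U]E[V] = 0.55 − (1.3)(-0.2) = 0.81

0.8100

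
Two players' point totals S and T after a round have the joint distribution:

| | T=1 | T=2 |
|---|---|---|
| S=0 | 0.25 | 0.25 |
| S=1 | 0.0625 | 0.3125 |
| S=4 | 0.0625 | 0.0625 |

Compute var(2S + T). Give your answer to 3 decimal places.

E[S] = 0.875,  E[T] = 1.625,  E[ST] = 1.4375
var(S) = 2.375 − (0.875)² = 1.609375;  var(T) = 2.875 − (1.625)² = 0.234375
Cov(S,T) = 1.4375 − (0.875)(1.625) = 0.015625
var(2S + T) = (2)²·1.609375 + (1)²·0.234375 + 2·(2)·(1)·0.015625 = 6.734375

6.734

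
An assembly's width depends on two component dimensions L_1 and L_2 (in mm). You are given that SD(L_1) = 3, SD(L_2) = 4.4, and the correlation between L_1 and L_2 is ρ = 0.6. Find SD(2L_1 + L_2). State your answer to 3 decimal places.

9.330

var(L_1) = (3)² = 9;  var(L_2) = (4.4)² = 19.36
Cov(L_1,L_2) = ρ·SD(L_1)·SD(L_2) = 0.6·3·4.4 = 7.92
var(2L_1 + L_2) = (2)²·var(L_1) + (1)²·var(L_2) + 2·(2)·(1)·Cov(L_1,L_2)
= 4·9 + 1·19.36 + 4·7.92 = 87.04
SD(2L_1 + L_2) = √87.04 ≈ 9.330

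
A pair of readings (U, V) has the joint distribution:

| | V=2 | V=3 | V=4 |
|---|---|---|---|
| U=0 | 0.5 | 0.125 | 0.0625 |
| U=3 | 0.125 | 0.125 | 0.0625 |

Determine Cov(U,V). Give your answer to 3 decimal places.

E[U] = 0.9375,  E[V] = 2.5
E[UV] = 2.625
Cov(U,V) = E[UV] − E[U]E[V] = 2.625 − (0.9375)(2.5) = 0.28125

0.281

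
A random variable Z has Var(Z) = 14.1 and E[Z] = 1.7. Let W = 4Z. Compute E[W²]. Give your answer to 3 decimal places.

E[4Z] = 4·1.7 = 6.8
Var(4Z) = (4)²·14.1 = 225.6
E[W²] = Var(W) + (E[W])² = 225.6 + (6.8)² = 271.84

271.840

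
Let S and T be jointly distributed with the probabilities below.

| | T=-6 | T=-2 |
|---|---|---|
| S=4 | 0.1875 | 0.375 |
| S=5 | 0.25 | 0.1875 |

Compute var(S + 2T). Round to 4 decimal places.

15.0586

E[S] = 4.4375,  E[T] = -3.75,  E[ST] = -16.875
var(S) = 19.9375 − (4.4375)² = 0.24609375;  var(T) = 18 − (-3.75)² = 3.9375
Cov(S,T) = -16.875 − (4.4375)(-3.75) = -0.234375
var(S + 2T) = (1)²·0.24609375 + (2)²·3.9375 + 2·(1)·(2)·-0.234375 = 15.05859375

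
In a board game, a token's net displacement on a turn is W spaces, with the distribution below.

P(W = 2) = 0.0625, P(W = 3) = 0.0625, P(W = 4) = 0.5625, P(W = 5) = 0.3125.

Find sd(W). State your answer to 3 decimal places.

E[W] = (2)(0.0625) + (3)(0.0625) + (4)(0.5625) + (5)(0.3125) = 4.125
E[W²] = (2)²(0.0625) + (3)²(0.0625) + (4)²(0.5625) + (5)²(0.3125) = 17.625
Var(W) = E[W²] − (E[W])² = 17.625 − (4.125)² = 0.609375
sd(W) = √0.609375 ≈ 0.781

0.781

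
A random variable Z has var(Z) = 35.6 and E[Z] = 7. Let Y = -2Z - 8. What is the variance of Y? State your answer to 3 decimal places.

var(-2Z - 8) = (-2)²·var(Z) = 4·35.6 = 142.4

142.400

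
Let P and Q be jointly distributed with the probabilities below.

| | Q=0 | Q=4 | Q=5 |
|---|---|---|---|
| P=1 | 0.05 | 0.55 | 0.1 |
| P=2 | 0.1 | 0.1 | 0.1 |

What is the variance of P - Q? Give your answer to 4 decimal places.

3.0100

E[P] = 1.3,  E[Q] = 3.6,  E[PQ] = 4.5
var(P) = 1.9 − (1.3)² = 0.21;  var(Q) = 15.4 − (3.6)² = 2.44
Cov(P,Q) = 4.5 − (1.3)(3.6) = -0.18
var(P - Q) = (1)²·0.21 + (-1)²·2.44 + 2·(1)·(-1)·-0.18 = 3.01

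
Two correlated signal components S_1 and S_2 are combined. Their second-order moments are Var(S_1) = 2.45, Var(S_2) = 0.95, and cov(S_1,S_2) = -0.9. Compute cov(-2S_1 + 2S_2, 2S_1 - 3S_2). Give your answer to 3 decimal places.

cov(-2S_1 + 2S_2, 2S_1 - 3S_2) = (-2)(2)Var(S_1) + (2)(-3)Var(S_2) + [(-2)(-3) + (2)(2)]cov(S_1,S_2)
= -4·2.45 + -6·0.95 + 10·-0.9 = -24.5

-24.500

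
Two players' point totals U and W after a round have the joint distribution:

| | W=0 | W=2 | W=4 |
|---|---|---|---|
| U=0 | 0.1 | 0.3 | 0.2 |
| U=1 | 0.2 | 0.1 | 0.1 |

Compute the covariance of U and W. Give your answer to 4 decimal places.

E[U] = 0.4,  E[W] = 2
E[UW] = 0.6
Cov(U,W) = E[UW] − E[U]E[W] = 0.6 − (0.4)(2) = -0.2

-0.2000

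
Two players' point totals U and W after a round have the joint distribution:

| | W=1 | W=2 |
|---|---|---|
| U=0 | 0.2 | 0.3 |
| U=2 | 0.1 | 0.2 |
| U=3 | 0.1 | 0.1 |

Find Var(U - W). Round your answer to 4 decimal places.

1.8400

E[U] = 1.2,  E[W] = 1.6,  E[UW] = 1.9
Var(U) = 3 − (1.2)² = 1.56;  Var(W) = 2.8 − (1.6)² = 0.24
Cov(U,W) = 1.9 − (1.2)(1.6) = -0.02
Var(U - W) = (1)²·1.56 + (-1)²·0.24 + 2·(1)·(-1)·-0.02 = 1.84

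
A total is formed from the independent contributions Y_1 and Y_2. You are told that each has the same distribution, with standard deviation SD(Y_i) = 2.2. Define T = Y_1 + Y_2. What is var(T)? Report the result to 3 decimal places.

var(Y_i) = (2.2)² = 4.84
By independence, var(T) = (1)²var(Y_1) + (1)²var(Y_2)
= (1)²·4.84 + (1)²·4.84 = 9.68

9.680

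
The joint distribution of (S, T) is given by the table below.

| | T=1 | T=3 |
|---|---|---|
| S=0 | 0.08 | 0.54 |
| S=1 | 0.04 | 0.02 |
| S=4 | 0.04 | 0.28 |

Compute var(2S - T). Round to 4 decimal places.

E[S] = 1.34,  E[T] = 2.68,  E[ST] = 3.62
var(S) = 5.18 − (1.34)² = 3.3844;  var(T) = 7.72 − (2.68)² = 0.5376
Cov(S,T) = 3.62 − (1.34)(2.68) = 0.0288
var(2S - T) = (2)²·3.3844 + (-1)²·0.5376 + 2·(2)·(-1)·0.0288 = 13.96

13.9600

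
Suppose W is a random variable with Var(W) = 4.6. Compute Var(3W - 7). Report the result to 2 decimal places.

41.40

Var(3W - 7) = (3)²·Var(W) = 9·4.6 = 41.4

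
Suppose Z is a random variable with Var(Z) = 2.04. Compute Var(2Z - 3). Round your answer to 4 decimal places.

8.1600

Var(2Z - 3) = (2)²·Var(Z) = 4·2.04 = 8.16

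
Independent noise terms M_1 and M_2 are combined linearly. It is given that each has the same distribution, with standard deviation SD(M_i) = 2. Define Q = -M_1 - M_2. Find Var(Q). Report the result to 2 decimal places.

Var(M_i) = (2)² = 4
By independence, Var(Q) = (-1)²Var(M_1) + (-1)²Var(M_2)
= (-1)²·4 + (-1)²·4 = 8

8.00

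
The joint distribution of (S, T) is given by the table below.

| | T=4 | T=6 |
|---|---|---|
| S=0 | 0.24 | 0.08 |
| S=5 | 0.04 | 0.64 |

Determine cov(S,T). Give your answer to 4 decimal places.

E[S] = 3.4,  E[T] = 5.44
E[ST] = 20
cov(S,T) = E[ST] − E[S]E[T] = 20 − (3.4)(5.44) = 1.504

1.5040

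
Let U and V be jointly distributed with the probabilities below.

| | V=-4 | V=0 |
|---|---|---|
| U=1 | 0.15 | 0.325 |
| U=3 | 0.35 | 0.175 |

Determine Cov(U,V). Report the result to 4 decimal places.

E[U] = 2.05,  E[V] = -2
E[UV] = -4.8
Cov(U,V) = E[UV] − E[U]E[V] = -4.8 − (2.05)(-2) = -0.7

-0.7000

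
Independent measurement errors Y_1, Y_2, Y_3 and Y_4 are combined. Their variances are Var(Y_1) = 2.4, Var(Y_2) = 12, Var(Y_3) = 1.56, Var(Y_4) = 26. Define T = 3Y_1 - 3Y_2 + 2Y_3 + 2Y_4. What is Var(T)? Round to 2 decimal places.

239.84

By independence, Var(T) = (3)²Var(Y_1) + (-3)²Var(Y_2) + (2)²Var(Y_3) + (2)²Var(Y_4)
= (3)²·2.4 + (-3)²·12 + (2)²·1.56 + (2)²·26 = 239.84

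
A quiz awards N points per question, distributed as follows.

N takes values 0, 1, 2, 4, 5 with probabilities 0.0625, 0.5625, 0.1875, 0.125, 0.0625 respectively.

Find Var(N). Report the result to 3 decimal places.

E[N] = (0)(0.0625) + (1)(0.5625) + (2)(0.1875) + (4)(0.125) + (5)(0.0625) = 1.75
E[N²] = (0)²(0.0625) + (1)²(0.5625) + (2)²(0.1875) + (4)²(0.125) + (5)²(0.0625) = 4.875
Var(N) = E[N²] − (E[N])² = 4.875 − (1.75)² = 1.8125

1.813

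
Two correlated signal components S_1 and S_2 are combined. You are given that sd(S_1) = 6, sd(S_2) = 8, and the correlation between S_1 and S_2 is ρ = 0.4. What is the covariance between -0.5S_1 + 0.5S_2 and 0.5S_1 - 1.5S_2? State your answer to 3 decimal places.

V(S_1) = (6)² = 36;  V(S_2) = (8)² = 64
cov(S_1,S_2) = ρ·sd(S_1)·sd(S_2) = 0.4·6·8 = 19.2
cov(-0.5S_1 + 0.5S_2, 0.5S_1 - 1.5S_2) = (-0.5)(0.5)V(S_1) + (0.5)(-1.5)V(S_2) + [(-0.5)(-1.5) + (0.5)(0.5)]cov(S_1,S_2)
= -0.25·36 + -0.75·64 + 1·19.2 = -37.8

-37.800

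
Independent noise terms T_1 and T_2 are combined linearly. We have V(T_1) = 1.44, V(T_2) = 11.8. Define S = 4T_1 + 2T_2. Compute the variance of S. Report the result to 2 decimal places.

70.24

By independence, V(S) = (4)²V(T_1) + (2)²V(T_2)
= (4)²·1.44 + (2)²·11.8 = 70.24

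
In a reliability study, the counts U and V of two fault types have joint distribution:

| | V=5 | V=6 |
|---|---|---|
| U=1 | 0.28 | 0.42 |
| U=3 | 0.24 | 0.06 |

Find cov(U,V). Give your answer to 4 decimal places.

-0.1680

E[U] = 1.6,  E[V] = 5.48
E[UV] = 8.6
cov(U,V) = E[UV] − E[U]E[V] = 8.6 − (1.6)(5.48) = -0.168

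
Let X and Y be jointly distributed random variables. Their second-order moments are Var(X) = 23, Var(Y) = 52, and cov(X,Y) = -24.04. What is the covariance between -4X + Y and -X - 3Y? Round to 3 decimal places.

-328.440

cov(-4X + Y, -X - 3Y) = (-4)(-1)Var(X) + (1)(-3)Var(Y) + [(-4)(-3) + (1)(-1)]cov(X,Y)
= 4·23 + -3·52 + 11·-24.04 = -328.44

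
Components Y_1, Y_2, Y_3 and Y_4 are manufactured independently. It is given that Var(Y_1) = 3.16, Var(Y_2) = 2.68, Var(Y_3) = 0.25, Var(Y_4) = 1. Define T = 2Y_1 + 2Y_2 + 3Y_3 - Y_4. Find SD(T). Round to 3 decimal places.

5.158

By independence, Var(T) = (2)²Var(Y_1) + (2)²Var(Y_2) + (3)²Var(Y_3) + (-1)²Var(Y_4)
= (2)²·3.16 + (2)²·2.68 + (3)²·0.25 + (-1)²·1 = 26.61
SD(T) = √26.61 ≈ 5.158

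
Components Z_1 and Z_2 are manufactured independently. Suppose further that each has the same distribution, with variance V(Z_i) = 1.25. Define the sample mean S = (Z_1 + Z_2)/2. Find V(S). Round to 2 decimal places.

By independence, V(S) = (0.5)²V(Z_1) + (0.5)²V(Z_2)
= (0.5)²·1.25 + (0.5)²·1.25 = 0.625

0.63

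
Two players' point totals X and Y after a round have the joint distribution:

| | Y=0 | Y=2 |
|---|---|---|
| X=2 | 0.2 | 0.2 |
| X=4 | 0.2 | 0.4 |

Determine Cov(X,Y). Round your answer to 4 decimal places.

E[X] = 3.2,  E[Y] = 1.2
E[XY] = 4
Cov(X,Y) = E[XY] − E[X]E[Y] = 4 − (3.2)(1.2) = 0.16

0.1600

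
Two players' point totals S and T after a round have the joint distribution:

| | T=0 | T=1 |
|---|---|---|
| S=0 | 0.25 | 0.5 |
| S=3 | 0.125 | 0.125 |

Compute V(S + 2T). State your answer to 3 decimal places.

E[S] = 0.75,  E[T] = 0.625,  E[ST] = 0.375
V(S) = 2.25 − (0.75)² = 1.6875;  V(T) = 0.625 − (0.625)² = 0.234375
cov(S,T) = 0.375 − (0.75)(0.625) = -0.09375
V(S + 2T) = (1)²·1.6875 + (2)²·0.234375 + 2·(1)·(2)·-0.09375 = 2.25

2.250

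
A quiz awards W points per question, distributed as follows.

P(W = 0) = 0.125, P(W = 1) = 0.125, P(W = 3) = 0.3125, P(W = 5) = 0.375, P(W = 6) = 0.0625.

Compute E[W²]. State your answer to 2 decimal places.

14.56

E[W²] = (0)²(0.125) + (1)²(0.125) + (3)²(0.3125) + (5)²(0.375) + (6)²(0.0625) = 14.5625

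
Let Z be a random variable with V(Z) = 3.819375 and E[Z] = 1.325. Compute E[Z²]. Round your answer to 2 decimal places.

E[Z²] = V(Z) + (E[Z])² = 3.819375 + (1.325)² = 5.575

5.58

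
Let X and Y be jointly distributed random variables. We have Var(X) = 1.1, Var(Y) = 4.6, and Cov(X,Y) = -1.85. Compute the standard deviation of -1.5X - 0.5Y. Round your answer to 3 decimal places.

0.922

Var(-1.5X - 0.5Y) = (-1.5)²·Var(X) + (-0.5)²·Var(Y) + 2·(-1.5)·(-0.5)·Cov(X,Y)
= 2.25·1.1 + 0.25·4.6 + 1.5·-1.85 = 0.85
σ(-1.5X - 0.5Y) = √0.85 ≈ 0.922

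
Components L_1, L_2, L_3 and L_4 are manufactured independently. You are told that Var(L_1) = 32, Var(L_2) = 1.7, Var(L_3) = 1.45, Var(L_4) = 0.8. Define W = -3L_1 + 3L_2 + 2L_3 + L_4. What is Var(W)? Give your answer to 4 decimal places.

309.9000

By independence, Var(W) = (-3)²Var(L_1) + (3)²Var(L_2) + (2)²Var(L_3) + (1)²Var(L_4)
= (-3)²·32 + (3)²·1.7 + (2)²·1.45 + (1)²·0.8 = 309.9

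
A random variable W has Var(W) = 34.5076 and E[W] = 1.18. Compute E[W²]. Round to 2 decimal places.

35.90

E[W²] = Var(W) + (E[W])² = 34.5076 + (1.18)² = 35.9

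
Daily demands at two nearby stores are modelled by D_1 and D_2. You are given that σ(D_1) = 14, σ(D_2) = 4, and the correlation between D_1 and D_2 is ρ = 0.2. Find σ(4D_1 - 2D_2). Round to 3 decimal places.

Var(D_1) = (14)² = 196;  Var(D_2) = (4)² = 16
Cov(D_1,D_2) = ρ·σ(D_1)·σ(D_2) = 0.2·14·4 = 11.2
Var(4D_1 - 2D_2) = (4)²·Var(D_1) + (-2)²·Var(D_2) + 2·(4)·(-2)·Cov(D_1,D_2)
= 16·196 + 4·16 + -16·11.2 = 3020.8
σ(4D_1 - 2D_2) = √3020.8 ≈ 54.962

54.962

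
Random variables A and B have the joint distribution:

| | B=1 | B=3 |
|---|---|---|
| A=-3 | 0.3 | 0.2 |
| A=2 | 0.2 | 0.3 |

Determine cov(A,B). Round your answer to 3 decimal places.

0.500

E[A] = -0.5,  E[B] = 2
E[AB] = -0.5
cov(A,B) = E[AB] − E[A]E[B] = -0.5 − (-0.5)(2) = 0.5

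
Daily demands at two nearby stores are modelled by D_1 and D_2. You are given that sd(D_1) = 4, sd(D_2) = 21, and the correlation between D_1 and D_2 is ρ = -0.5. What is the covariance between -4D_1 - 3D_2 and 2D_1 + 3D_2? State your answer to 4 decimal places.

V(D_1) = (4)² = 16;  V(D_2) = (21)² = 441
Cov(D_1,D_2) = ρ·sd(D_1)·sd(D_2) = -0.5·4·21 = -42
Cov(-4D_1 - 3D_2, 2D_1 + 3D_2) = (-4)(2)V(D_1) + (-3)(3)V(D_2) + [(-4)(3) + (-3)(2)]Cov(D_1,D_2)
= -8·16 + -9·441 + -18·-42 = -3341

-3341.0000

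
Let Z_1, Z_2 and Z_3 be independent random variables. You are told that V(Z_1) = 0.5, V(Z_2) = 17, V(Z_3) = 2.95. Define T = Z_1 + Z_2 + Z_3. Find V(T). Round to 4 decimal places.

20.4500

By independence, V(T) = (1)²V(Z_1) + (1)²V(Z_2) + (1)²V(Z_3)
= (1)²·0.5 + (1)²·17 + (1)²·2.95 = 20.45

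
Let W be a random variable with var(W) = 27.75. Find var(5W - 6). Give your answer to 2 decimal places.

var(5W - 6) = (5)²·var(W) = 25·27.75 = 693.75

693.75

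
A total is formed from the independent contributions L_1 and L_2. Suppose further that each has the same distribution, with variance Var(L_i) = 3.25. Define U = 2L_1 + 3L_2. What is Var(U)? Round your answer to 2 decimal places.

By independence, Var(U) = (2)²Var(L_1) + (3)²Var(L_2)
= (2)²·3.25 + (3)²·3.25 = 42.25

42.25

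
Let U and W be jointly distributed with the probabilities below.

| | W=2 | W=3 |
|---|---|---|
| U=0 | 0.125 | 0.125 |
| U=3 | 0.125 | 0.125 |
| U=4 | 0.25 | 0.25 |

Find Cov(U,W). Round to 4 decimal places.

0.0000

E[U] = 2.75,  E[W] = 2.5
E[UW] = 6.875
Cov(U,W) = E[UW] − E[U]E[W] = 6.875 − (2.75)(2.5) = 0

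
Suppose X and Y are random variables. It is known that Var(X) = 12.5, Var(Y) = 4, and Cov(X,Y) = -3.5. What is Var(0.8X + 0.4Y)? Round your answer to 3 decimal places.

Var(0.8X + 0.4Y) = (0.8)²·Var(X) + (0.4)²·Var(Y) + 2·(0.8)·(0.4)·Cov(X,Y)
= 0.64·12.5 + 0.16·4 + 0.64·-3.5 = 6.4

6.400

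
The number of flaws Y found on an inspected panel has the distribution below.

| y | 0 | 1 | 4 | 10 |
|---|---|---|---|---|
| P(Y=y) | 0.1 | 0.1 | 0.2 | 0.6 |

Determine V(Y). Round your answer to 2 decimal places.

E[Y] = (0)(0.1) + (1)(0.1) + (4)(0.2) + (10)(0.6) = 6.9
E[Y²] = (0)²(0.1) + (1)²(0.1) + (4)²(0.2) + (10)²(0.6) = 63.3
V(Y) = E[Y²] − (E[Y])² = 63.3 − (6.9)² = 15.69

15.69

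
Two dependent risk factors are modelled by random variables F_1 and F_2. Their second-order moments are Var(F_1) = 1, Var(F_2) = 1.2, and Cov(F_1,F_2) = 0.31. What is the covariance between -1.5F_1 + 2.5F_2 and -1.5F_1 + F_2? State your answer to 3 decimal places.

Cov(-1.5F_1 + 2.5F_2, -1.5F_1 + F_2) = (-1.5)(-1.5)Var(F_1) + (2.5)(1)Var(F_2) + [(-1.5)(1) + (2.5)(-1.5)]Cov(F_1,F_2)
= 2.25·1 + 2.5·1.2 + -5.25·0.31 = 3.6225

3.623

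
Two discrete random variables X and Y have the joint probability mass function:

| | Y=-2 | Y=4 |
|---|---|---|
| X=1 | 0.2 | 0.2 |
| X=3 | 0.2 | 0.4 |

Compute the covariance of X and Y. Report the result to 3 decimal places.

E[X] = 2.2,  E[Y] = 1.6
E[XY] = 4
Cov(X,Y) = E[XY] − E[X]E[Y] = 4 − (2.2)(1.6) = 0.48

0.480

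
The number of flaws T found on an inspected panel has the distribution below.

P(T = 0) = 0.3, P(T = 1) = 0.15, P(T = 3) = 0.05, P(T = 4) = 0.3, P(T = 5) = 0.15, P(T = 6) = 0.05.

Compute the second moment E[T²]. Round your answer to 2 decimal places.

10.95

E[T²] = (0)²(0.3) + (1)²(0.15) + (3)²(0.05) + (4)²(0.3) + (5)²(0.15) + (6)²(0.05) = 10.95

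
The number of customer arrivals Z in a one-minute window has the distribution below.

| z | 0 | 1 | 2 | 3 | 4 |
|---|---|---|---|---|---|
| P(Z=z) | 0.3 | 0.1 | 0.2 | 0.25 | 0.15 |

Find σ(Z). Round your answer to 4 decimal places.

1.4586

E[Z] = (0)(0.3) + (1)(0.1) + (2)(0.2) + (3)(0.25) + (4)(0.15) = 1.85
E[Z²] = (0)²(0.3) + (1)²(0.1) + (2)²(0.2) + (3)²(0.25) + (4)²(0.15) = 5.55
V(Z) = E[Z²] − (E[Z])² = 5.55 − (1.85)² = 2.1275
σ(Z) = √2.1275 ≈ 1.4586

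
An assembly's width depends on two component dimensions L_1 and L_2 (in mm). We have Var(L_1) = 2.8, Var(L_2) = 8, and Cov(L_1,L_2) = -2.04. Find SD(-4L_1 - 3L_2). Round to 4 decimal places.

Var(-4L_1 - 3L_2) = (-4)²·Var(L_1) + (-3)²·Var(L_2) + 2·(-4)·(-3)·Cov(L_1,L_2)
= 16·2.8 + 9·8 + 24·-2.04 = 67.84
SD(-4L_1 - 3L_2) = √67.84 ≈ 8.2365

8.2365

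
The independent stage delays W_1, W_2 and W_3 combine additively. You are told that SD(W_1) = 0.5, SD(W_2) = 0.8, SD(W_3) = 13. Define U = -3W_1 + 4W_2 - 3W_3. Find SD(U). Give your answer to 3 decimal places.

V(W_1) = 0.25, V(W_2) = 0.64, V(W_3) = 169
By independence, V(U) = (-3)²V(W_1) + (4)²V(W_2) + (-3)²V(W_3)
= (-3)²·0.25 + (4)²·0.64 + (-3)²·169 = 1533.49
SD(U) = √1533.49 ≈ 39.160

39.160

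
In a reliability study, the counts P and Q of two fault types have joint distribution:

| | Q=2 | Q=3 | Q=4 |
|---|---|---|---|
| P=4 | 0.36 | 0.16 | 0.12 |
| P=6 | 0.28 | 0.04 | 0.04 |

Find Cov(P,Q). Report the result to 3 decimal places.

-0.134

E[P] = 4.72,  E[Q] = 2.52
E[PQ] = 11.76
Cov(P,Q) = E[PQ] − E[P]E[Q] = 11.76 − (4.72)(2.52) = -0.1344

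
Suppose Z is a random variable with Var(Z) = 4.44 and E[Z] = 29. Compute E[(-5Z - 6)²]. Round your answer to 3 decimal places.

22912.000

E[-5Z - 6] = -5·29 − 6 = -151
Var(-5Z - 6) = (-5)²·4.44 = 111
E[(-5Z - 6)²] = Var((-5Z - 6)) + (E[(-5Z - 6)])² = 111 + (-151)² = 22912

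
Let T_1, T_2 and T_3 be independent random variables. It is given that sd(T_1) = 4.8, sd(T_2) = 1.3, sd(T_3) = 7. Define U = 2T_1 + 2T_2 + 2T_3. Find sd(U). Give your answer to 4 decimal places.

Var(T_1) = 23.04, Var(T_2) = 1.69, Var(T_3) = 49
By independence, Var(U) = (2)²Var(T_1) + (2)²Var(T_2) + (2)²Var(T_3)
= (2)²·23.04 + (2)²·1.69 + (2)²·49 = 294.92
sd(U) = √294.92 ≈ 17.1732

17.1732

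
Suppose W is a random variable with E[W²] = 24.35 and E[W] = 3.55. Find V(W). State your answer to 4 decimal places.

V(W) = 24.35 − (3.55)² = 11.7475

11.7475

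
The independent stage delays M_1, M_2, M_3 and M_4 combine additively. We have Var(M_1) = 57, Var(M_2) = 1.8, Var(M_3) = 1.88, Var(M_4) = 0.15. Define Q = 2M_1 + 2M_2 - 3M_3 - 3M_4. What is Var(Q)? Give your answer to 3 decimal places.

253.470

By independence, Var(Q) = (2)²Var(M_1) + (2)²Var(M_2) + (-3)²Var(M_3) + (-3)²Var(M_4)
= (2)²·57 + (2)²·1.8 + (-3)²·1.88 + (-3)²·0.15 = 253.47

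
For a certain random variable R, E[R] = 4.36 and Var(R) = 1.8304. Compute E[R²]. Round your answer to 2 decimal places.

E[R²] = Var(R) + (E[R])² = 1.8304 + (4.36)² = 20.84

20.84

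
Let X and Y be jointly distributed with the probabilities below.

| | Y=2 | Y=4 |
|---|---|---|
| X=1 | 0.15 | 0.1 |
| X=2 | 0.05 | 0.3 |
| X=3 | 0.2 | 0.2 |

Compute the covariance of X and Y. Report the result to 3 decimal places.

0.020

E[X] = 2.15,  E[Y] = 3.2
E[XY] = 6.9
Cov(X,Y) = E[XY] − E[X]E[Y] = 6.9 − (2.15)(3.2) = 0.02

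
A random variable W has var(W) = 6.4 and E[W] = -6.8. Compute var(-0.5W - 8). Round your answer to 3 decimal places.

1.600

var(-0.5W - 8) = (-0.5)²·var(W) = 0.25·6.4 = 1.6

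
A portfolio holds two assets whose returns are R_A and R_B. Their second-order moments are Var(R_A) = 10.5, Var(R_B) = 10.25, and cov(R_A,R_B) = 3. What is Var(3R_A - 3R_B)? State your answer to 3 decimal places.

Var(3R_A - 3R_B) = (3)²·Var(R_A) + (-3)²·Var(R_B) + 2·(3)·(-3)·cov(R_A,R_B)
= 9·10.5 + 9·10.25 + -18·3 = 132.75

132.750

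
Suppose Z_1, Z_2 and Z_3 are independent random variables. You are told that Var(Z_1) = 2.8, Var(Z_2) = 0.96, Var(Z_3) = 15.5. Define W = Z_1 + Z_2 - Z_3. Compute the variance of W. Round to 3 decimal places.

19.260

By independence, Var(W) = (1)²Var(Z_1) + (1)²Var(Z_2) + (-1)²Var(Z_3)
= (1)²·2.8 + (1)²·0.96 + (-1)²·15.5 = 19.26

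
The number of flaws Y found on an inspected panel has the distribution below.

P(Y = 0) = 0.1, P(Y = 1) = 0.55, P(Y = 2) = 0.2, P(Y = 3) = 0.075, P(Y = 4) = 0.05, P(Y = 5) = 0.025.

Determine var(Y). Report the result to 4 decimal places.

1.2000

E[Y] = (0)(0.1) + (1)(0.55) + (2)(0.2) + (3)(0.075) + (4)(0.05) + (5)(0.025) = 1.5
E[Y²] = (0)²(0.1) + (1)²(0.55) + (2)²(0.2) + (3)²(0.075) + (4)²(0.05) + (5)²(0.025) = 3.45
var(Y) = E[Y²] − (E[Y])² = 3.45 − (1.5)² = 1.2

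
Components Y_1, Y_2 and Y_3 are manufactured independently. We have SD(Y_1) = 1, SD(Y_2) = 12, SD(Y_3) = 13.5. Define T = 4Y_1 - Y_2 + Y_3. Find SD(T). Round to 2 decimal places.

18.50

V(Y_1) = 1, V(Y_2) = 144, V(Y_3) = 182.25
By independence, V(T) = (4)²V(Y_1) + (-1)²V(Y_2) + (1)²V(Y_3)
= (4)²·1 + (-1)²·144 + (1)²·182.25 = 342.25
SD(T) = √342.25 ≈ 18.50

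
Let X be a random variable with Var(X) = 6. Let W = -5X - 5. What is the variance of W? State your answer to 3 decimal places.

Var(-5X - 5) = (-5)²·Var(X) = 25·6 = 150

150.000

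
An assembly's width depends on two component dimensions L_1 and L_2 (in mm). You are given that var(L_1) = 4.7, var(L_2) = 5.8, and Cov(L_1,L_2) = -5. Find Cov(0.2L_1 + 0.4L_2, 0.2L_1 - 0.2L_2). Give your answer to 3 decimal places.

Cov(0.2L_1 + 0.4L_2, 0.2L_1 - 0.2L_2) = (0.2)(0.2)var(L_1) + (0.4)(-0.2)var(L_2) + [(0.2)(-0.2) + (0.4)(0.2)]Cov(L_1,L_2)
= 0.04·4.7 + -0.08·5.8 + 0.04·-5 = -0.476

-0.476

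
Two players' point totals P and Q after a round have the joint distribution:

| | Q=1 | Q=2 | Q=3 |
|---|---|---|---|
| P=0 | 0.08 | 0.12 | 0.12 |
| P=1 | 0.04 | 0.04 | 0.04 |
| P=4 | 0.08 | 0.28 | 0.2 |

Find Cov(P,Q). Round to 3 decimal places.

0.102

E[P] = 2.36,  E[Q] = 2.16
E[PQ] = 5.2
Cov(P,Q) = E[PQ] − E[P]E[Q] = 5.2 − (2.36)(2.16) = 0.1024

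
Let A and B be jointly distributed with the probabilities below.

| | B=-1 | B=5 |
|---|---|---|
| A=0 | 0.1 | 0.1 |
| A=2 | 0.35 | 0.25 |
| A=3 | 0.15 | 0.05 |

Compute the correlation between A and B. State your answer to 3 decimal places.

E[A] = 1.8,  E[B] = 1.4
E[AB] = 2.1
Cov(A,B) = E[AB] − E[A]E[B] = 2.1 − (1.8)(1.4) = -0.42
Var(A) = 0.96,  Var(B) = 8.64
ρ = -0.42 / √(0.96·8.64) ≈ -0.146

-0.146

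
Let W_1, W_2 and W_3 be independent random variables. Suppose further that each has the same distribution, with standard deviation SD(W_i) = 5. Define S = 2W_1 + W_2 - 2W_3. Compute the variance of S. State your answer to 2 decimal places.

Var(W_i) = (5)² = 25
By independence, Var(S) = (2)²Var(W_1) + (1)²Var(W_2) + (-2)²Var(W_3)
= (2)²·25 + (1)²·25 + (-2)²·25 = 225

225.00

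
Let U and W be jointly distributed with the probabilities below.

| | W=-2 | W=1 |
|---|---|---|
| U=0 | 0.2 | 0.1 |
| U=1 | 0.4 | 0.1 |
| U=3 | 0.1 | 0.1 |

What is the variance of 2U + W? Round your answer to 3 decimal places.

7.090

E[U] = 1.1,  E[W] = -1.1,  E[UW] = -1
var(U) = 2.3 − (1.1)² = 1.09;  var(W) = 3.1 − (-1.1)² = 1.89
cov(U,W) = -1 − (1.1)(-1.1) = 0.21
var(2U + W) = (2)²·1.09 + (1)²·1.89 + 2·(2)·(1)·0.21 = 7.09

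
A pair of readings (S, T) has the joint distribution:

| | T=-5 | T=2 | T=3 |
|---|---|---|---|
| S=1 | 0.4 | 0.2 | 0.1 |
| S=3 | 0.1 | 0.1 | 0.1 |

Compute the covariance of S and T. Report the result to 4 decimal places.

E[S] = 1.6,  E[T] = -1.3
E[ST] = -1.3
Cov(S,T) = E[ST] − E[S]E[T] = -1.3 − (1.6)(-1.3) = 0.78

0.7800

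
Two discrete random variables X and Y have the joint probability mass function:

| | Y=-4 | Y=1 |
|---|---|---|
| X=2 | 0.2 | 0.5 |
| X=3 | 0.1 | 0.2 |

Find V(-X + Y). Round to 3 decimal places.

E[X] = 2.3,  E[Y] = -0.5,  E[XY] = -1.2
V(X) = 5.5 − (2.3)² = 0.21;  V(Y) = 5.5 − (-0.5)² = 5.25
Cov(X,Y) = -1.2 − (2.3)(-0.5) = -0.05
V(-X + Y) = (-1)²·0.21 + (1)²·5.25 + 2·(-1)·(1)·-0.05 = 5.56

5.560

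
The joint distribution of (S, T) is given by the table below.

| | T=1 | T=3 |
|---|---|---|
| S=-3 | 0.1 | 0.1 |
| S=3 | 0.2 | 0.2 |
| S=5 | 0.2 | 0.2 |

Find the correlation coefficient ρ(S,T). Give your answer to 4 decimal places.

0.0000

E[S] = 2.6,  E[T] = 2
E[ST] = 5.2
Cov(S,T) = E[ST] − E[S]E[T] = 5.2 − (2.6)(2) = 0
Var(S) = 8.64,  Var(T) = 1
ρ = 0 / √(8.64·1) ≈ 0.0000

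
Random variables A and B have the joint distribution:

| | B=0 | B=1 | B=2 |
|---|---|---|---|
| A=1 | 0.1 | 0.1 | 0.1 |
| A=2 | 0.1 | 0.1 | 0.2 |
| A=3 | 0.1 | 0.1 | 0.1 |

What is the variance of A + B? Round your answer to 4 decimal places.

E[A] = 2,  E[B] = 1.1,  E[AB] = 2.2
Var(A) = 4.6 − (2)² = 0.6;  Var(B) = 1.9 − (1.1)² = 0.69
Cov(A,B) = 2.2 − (2)(1.1) = 0
Var(A + B) = (1)²·0.6 + (1)²·0.69 + 2·(1)·(1)·0 = 1.29

1.2900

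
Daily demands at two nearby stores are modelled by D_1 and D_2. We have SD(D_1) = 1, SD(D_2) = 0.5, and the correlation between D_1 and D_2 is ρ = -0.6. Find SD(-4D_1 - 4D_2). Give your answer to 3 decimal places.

Var(D_1) = (1)² = 1;  Var(D_2) = (0.5)² = 0.25
Cov(D_1,D_2) = ρ·SD(D_1)·SD(D_2) = -0.6·1·0.5 = -0.3
Var(-4D_1 - 4D_2) = (-4)²·Var(D_1) + (-4)²·Var(D_2) + 2·(-4)·(-4)·Cov(D_1,D_2)
= 16·1 + 16·0.25 + 32·-0.3 = 10.4
SD(-4D_1 - 4D_2) = √10.4 ≈ 3.225

3.225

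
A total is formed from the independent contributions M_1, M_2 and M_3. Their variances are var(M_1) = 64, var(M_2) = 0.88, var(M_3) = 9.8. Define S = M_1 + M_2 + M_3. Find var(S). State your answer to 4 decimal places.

By independence, var(S) = (1)²var(M_1) + (1)²var(M_2) + (1)²var(M_3)
= (1)²·64 + (1)²·0.88 + (1)²·9.8 = 74.68

74.6800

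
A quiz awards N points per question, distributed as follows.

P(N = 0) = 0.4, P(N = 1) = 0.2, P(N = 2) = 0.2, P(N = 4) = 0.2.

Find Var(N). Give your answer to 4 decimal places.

E[N] = (0)(0.4) + (1)(0.2) + (2)(0.2) + (4)(0.2) = 1.4
E[N²] = (0)²(0.4) + (1)²(0.2) + (2)²(0.2) + (4)²(0.2) = 4.2
Var(N) = E[N²] − (E[N])² = 4.2 − (1.4)² = 2.24

2.2400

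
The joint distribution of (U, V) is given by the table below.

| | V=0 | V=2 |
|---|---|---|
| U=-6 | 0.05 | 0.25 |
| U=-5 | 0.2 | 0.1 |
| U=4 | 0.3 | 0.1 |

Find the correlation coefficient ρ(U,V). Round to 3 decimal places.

-0.359

E[U] = -1.7,  E[V] = 0.9
E[UV] = -3.2
Cov(U,V) = E[UV] − E[U]E[V] = -3.2 − (-1.7)(0.9) = -1.67
Var(U) = 21.81,  Var(V) = 0.99
ρ = -1.67 / √(21.81·0.99) ≈ -0.359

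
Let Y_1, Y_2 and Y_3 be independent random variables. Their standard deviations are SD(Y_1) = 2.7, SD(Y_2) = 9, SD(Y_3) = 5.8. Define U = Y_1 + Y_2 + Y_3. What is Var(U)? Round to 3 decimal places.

Var(Y_1) = 7.29, Var(Y_2) = 81, Var(Y_3) = 33.64
By independence, Var(U) = (1)²Var(Y_1) + (1)²Var(Y_2) + (1)²Var(Y_3)
= (1)²·7.29 + (1)²·81 + (1)²·33.64 = 121.93

121.930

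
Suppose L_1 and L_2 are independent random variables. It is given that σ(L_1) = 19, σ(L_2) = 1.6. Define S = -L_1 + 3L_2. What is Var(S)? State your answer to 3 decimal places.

384.040

Var(L_1) = 361, Var(L_2) = 2.56
By independence, Var(S) = (-1)²Var(L_1) + (3)²Var(L_2)
= (-1)²·361 + (3)²·2.56 = 384.04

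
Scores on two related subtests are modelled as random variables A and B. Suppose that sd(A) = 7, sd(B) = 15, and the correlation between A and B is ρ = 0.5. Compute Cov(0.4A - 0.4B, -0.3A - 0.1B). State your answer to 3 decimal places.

7.320

V(A) = (7)² = 49;  V(B) = (15)² = 225
Cov(A,B) = ρ·sd(A)·sd(B) = 0.5·7·15 = 52.5
Cov(0.4A - 0.4B, -0.3A - 0.1B) = (0.4)(-0.3)V(A) + (-0.4)(-0.1)V(B) + [(0.4)(-0.1) + (-0.4)(-0.3)]Cov(A,B)
= -0.12·49 + 0.04·225 + 0.08·52.5 = 7.32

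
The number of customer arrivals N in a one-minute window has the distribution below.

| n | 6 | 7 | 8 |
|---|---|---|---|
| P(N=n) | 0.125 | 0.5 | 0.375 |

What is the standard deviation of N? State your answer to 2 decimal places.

0.66

E[N] = (6)(0.125) + (7)(0.5) + (8)(0.375) = 7.25
E[N²] = (6)²(0.125) + (7)²(0.5) + (8)²(0.375) = 53
V(N) = E[N²] − (E[N])² = 53 − (7.25)² = 0.4375
σ(N) = √0.4375 ≈ 0.66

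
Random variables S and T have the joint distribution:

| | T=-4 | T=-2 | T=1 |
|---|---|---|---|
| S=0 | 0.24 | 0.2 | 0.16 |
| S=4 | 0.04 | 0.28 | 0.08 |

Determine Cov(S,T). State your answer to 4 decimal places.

E[S] = 1.6,  E[T] = -1.84
E[ST] = -2.56
Cov(S,T) = E[ST] − E[S]E[T] = -2.56 − (1.6)(-1.84) = 0.384

0.3840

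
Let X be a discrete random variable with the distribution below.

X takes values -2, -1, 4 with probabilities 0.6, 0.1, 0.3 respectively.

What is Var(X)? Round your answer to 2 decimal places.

E[X] = (-2)(0.6) + (-1)(0.1) + (4)(0.3) = -0.1
E[X²] = (-2)²(0.6) + (-1)²(0.1) + (4)²(0.3) = 7.3
Var(X) = E[X²] − (E[X])² = 7.3 − (-0.1)² = 7.29

7.29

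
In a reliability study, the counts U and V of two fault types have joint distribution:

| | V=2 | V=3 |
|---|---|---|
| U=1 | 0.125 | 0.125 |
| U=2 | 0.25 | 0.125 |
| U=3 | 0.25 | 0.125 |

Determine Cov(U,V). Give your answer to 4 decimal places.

-0.0469

E[U] = 2.125,  E[V] = 2.375
E[UV] = 5
Cov(U,V) = E[UV] − E[U]E[V] = 5 − (2.125)(2.375) = -0.046875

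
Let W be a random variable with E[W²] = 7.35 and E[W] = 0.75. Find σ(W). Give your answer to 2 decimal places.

var(W) = 7.35 − (0.75)² = 6.7875
σ(W) = √6.7875 ≈ 2.61

2.61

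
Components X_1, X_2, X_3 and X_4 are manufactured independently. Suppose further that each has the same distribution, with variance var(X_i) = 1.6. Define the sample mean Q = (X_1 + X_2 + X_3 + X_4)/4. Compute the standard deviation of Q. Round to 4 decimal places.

0.6325

By independence, var(Q) = (0.25)²var(X_1) + (0.25)²var(X_2) + (0.25)²var(X_3) + (0.25)²var(X_4)
= (0.25)²·1.6 + (0.25)²·1.6 + (0.25)²·1.6 + (0.25)²·1.6 = 0.4
SD(Q) = √0.4 ≈ 0.6325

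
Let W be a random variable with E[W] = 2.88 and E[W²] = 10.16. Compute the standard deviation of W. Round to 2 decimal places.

1.37

var(W) = 10.16 − (2.88)² = 1.8656
SD(W) = √1.8656 ≈ 1.37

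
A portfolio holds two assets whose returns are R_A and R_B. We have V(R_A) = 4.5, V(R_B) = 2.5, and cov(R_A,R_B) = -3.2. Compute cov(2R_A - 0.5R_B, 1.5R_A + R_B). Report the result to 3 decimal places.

cov(2R_A - 0.5R_B, 1.5R_A + R_B) = (2)(1.5)V(R_A) + (-0.5)(1)V(R_B) + [(2)(1) + (-0.5)(1.5)]cov(R_A,R_B)
= 3·4.5 + -0.5·2.5 + 1.25·-3.2 = 8.25

8.250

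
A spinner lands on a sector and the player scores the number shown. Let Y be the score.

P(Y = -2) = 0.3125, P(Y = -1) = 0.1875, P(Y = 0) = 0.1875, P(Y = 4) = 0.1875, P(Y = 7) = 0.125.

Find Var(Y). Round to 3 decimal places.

E[Y] = (-2)(0.3125) + (-1)(0.1875) + (0)(0.1875) + (4)(0.1875) + (7)(0.125) = 0.8125
E[Y²] = (-2)²(0.3125) + (-1)²(0.1875) + (0)²(0.1875) + (4)²(0.1875) + (7)²(0.125) = 10.5625
Var(Y) = E[Y²] − (E[Y])² = 10.5625 − (0.8125)² = 9.90234375

9.902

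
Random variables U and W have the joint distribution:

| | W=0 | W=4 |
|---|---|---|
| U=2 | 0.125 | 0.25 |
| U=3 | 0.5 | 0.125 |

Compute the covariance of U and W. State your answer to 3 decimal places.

-0.438

E[U] = 2.625,  E[W] = 1.5
E[UW] = 3.5
Cov(U,W) = E[UW] − E[U]E[W] = 3.5 − (2.625)(1.5) = -0.4375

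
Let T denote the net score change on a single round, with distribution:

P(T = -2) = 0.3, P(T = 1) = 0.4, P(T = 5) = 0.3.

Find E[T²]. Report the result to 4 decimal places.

9.1000

E[T²] = (-2)²(0.3) + (1)²(0.4) + (5)²(0.3) = 9.1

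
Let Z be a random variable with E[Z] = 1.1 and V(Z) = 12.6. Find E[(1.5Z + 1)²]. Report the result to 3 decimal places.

E[1.5Z + 1] = 1.5·1.1 + 1 = 2.65
V(1.5Z + 1) = (1.5)²·12.6 = 28.35
E[(1.5Z + 1)²] = V((1.5Z + 1)) + (E[(1.5Z + 1)])² = 28.35 + (2.65)² = 35.3725

35.373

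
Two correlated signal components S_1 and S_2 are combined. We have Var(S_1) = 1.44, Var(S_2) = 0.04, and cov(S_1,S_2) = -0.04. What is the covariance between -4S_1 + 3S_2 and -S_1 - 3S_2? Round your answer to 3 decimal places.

5.040

cov(-4S_1 + 3S_2, -S_1 - 3S_2) = (-4)(-1)Var(S_1) + (3)(-3)Var(S_2) + [(-4)(-3) + (3)(-1)]cov(S_1,S_2)
= 4·1.44 + -9·0.04 + 9·-0.04 = 5.04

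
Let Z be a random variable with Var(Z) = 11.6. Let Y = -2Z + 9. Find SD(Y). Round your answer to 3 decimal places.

6.812

Var(-2Z + 9) = (-2)²·11.6 = 46.4
SD(Y) = √46.4 ≈ 6.812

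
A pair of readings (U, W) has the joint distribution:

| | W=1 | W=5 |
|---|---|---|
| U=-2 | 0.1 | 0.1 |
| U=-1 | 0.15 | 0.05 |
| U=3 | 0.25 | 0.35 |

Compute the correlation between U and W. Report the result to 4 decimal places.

0.1796

E[U] = 1.2,  E[W] = 3
E[UW] = 4.4
cov(U,W) = E[UW] − E[U]E[W] = 4.4 − (1.2)(3) = 0.8
V(U) = 4.96,  V(W) = 4
ρ = 0.8 / √(4.96·4) ≈ 0.1796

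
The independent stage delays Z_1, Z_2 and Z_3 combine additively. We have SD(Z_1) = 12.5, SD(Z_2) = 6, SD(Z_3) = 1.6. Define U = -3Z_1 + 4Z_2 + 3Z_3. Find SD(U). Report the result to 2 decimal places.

44.78

V(Z_1) = 156.25, V(Z_2) = 36, V(Z_3) = 2.56
By independence, V(U) = (-3)²V(Z_1) + (4)²V(Z_2) + (3)²V(Z_3)
= (-3)²·156.25 + (4)²·36 + (3)²·2.56 = 2005.29
SD(U) = √2005.29 ≈ 44.78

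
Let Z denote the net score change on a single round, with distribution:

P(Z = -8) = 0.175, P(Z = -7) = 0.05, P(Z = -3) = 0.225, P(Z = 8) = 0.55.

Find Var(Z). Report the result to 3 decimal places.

E[Z] = (-8)(0.175) + (-7)(0.05) + (-3)(0.225) + (8)(0.55) = 1.975
E[Z²] = (-8)²(0.175) + (-7)²(0.05) + (-3)²(0.225) + (8)²(0.55) = 50.875
Var(Z) = E[Z²] − (E[Z])² = 50.875 − (1.975)² = 46.974375

46.974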